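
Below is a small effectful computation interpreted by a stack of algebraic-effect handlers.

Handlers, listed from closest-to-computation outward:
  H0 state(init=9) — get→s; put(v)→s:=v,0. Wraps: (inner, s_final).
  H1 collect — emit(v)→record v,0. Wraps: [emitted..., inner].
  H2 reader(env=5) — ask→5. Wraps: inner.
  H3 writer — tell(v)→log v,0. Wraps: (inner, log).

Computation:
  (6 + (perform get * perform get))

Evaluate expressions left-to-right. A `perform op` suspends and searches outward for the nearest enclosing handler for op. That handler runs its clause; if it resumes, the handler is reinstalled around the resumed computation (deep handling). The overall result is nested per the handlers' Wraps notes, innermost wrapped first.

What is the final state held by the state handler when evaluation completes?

Working:
get @ H0 ⇒ 9
get @ H0 ⇒ 9
H0 returns (87, 9)
H1 returns [(87, 9)]
H2 returns [(87, 9)]
H3 returns ([(87, 9)], ())
= ([(87, 9)], ())

Answer: 9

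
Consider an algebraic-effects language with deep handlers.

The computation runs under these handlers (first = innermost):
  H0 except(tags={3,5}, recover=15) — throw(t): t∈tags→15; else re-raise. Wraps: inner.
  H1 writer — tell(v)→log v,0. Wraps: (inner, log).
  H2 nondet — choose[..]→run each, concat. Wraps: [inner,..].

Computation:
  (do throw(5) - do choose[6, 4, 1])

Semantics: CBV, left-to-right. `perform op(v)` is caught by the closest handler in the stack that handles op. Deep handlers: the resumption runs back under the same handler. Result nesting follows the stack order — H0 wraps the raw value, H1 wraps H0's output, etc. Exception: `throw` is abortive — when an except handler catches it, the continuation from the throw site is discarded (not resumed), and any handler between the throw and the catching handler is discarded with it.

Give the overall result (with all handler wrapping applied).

Answer: [(15, ())]

Step-by-step:
throw(5) @ H0 caught ⇒ 15
H1 returns (15, ())
H2 returns [(15, ())]
= [(15, ())]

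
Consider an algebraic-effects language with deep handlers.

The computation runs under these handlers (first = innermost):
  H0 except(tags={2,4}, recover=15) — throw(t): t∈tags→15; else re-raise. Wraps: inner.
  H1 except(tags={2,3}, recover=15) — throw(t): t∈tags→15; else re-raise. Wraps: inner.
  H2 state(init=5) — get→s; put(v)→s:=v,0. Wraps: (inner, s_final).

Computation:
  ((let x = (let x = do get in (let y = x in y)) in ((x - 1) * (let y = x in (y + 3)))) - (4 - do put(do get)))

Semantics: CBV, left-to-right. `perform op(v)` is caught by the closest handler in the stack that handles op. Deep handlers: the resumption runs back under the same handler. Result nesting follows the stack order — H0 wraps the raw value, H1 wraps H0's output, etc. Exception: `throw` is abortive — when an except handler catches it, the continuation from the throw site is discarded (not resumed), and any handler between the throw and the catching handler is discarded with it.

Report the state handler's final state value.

Step-by-step:
get @ H2 ⇒ 5
get @ H2 ⇒ 5
put(5) @ H2 ⇒ s:=5
H0 returns 28
H1 returns 28
H2 returns (28, 5)
= (28, 5)

Answer: 5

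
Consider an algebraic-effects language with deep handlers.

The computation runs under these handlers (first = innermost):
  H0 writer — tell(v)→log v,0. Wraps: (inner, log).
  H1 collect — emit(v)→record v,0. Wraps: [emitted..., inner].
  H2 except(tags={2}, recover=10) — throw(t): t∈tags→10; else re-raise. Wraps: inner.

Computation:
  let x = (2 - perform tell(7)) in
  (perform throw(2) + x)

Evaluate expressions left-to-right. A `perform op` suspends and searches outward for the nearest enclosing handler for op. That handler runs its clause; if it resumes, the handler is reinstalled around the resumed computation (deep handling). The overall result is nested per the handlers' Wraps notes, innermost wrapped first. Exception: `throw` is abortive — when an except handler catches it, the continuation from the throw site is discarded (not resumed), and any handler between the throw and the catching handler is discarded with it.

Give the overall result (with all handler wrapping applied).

Answer: 10

Step-by-step:
tell(7) @ H0 ⇒ log+=7
throw(2) @ H2 caught ⇒ 10
= 10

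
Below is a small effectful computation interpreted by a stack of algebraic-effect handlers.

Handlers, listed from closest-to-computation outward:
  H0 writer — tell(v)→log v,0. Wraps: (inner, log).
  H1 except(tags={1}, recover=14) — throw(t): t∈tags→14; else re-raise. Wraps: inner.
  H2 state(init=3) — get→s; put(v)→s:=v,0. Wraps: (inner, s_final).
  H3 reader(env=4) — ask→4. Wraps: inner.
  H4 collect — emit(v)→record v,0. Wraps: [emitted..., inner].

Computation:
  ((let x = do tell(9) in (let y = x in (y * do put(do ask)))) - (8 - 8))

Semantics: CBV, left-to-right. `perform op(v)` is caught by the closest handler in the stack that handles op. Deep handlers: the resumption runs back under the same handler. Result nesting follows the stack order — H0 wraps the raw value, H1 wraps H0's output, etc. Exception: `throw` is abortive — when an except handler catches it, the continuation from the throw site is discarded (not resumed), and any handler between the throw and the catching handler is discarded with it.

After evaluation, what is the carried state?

Working:
tell(9) @ H0 ⇒ log+=9
ask @ H3 ⇒ 4
put(4) @ H2 ⇒ s:=4
H0 returns (0, (9))
H1 returns (0, (9))
H2 returns ((0, (9)), 4)
H3 returns ((0, (9)), 4)
H4 returns [((0, (9)), 4)]
= [((0, (9)), 4)]

Answer: 4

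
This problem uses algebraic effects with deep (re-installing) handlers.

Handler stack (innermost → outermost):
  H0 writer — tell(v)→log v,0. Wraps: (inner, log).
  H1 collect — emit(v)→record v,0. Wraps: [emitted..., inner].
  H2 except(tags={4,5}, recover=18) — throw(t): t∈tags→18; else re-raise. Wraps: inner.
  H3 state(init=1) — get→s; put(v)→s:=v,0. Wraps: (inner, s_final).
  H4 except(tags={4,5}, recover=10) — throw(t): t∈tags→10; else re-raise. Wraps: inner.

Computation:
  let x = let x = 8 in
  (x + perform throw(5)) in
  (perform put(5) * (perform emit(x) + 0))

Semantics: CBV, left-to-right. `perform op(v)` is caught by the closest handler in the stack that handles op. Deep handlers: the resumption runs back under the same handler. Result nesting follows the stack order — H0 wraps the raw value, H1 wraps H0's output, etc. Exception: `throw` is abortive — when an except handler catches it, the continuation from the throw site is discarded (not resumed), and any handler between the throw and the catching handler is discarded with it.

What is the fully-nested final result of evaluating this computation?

Answer: (18, 1)

Working:
throw(5) @ H2 caught ⇒ 18
H3 returns (18, 1)
H4 returns (18, 1)
= (18, 1)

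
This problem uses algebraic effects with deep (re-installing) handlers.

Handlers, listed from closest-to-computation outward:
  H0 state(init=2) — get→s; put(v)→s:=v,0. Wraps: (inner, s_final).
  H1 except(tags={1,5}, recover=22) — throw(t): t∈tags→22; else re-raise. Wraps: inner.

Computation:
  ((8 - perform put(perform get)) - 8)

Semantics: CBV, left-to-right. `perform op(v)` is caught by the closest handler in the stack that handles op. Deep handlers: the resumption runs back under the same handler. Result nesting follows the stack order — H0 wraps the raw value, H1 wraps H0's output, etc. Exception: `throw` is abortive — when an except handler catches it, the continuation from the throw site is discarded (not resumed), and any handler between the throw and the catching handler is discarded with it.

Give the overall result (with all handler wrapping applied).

Answer: (0, 2)

Step-by-step:
get @ H0 ⇒ 2
put(2) @ H0 ⇒ s:=2
H0 returns (0, 2)
H1 returns (0, 2)
= (0, 2)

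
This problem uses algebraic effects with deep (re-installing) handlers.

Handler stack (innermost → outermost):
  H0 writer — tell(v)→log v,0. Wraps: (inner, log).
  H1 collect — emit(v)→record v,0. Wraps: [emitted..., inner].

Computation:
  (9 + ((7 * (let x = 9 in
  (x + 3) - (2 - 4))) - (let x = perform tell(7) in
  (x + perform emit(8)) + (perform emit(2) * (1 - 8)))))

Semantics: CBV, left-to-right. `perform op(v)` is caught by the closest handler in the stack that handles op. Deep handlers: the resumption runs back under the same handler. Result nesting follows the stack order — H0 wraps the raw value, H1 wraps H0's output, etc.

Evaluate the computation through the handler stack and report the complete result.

Step-by-step:
tell(7) @ H0 ⇒ log+=7
emit(8) @ H1 ⇒ out+=8
emit(2) @ H1 ⇒ out+=2
H0 returns (107, (7))
H1 returns [8, 2, (107, (7))]
= [8, 2, (107, (7))]

Answer: [8, 2, (107, (7))]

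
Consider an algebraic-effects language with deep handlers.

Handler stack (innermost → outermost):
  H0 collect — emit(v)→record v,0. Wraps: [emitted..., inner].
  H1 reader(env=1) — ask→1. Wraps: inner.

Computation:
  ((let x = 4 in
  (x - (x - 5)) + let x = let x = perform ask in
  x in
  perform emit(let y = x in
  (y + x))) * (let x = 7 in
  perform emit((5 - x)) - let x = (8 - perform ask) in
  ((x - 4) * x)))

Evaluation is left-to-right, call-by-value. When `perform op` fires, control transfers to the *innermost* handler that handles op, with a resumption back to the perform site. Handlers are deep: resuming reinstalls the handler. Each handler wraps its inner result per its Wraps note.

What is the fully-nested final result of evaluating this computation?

Step-by-step:
ask @ H1 ⇒ 1
emit(2) @ H0 ⇒ out+=2
emit(-2) @ H0 ⇒ out+=-2
ask @ H1 ⇒ 1
H0 returns [2, -2, -105]
H1 returns [2, -2, -105]
= [2, -2, -105]

Answer: [2, -2, -105]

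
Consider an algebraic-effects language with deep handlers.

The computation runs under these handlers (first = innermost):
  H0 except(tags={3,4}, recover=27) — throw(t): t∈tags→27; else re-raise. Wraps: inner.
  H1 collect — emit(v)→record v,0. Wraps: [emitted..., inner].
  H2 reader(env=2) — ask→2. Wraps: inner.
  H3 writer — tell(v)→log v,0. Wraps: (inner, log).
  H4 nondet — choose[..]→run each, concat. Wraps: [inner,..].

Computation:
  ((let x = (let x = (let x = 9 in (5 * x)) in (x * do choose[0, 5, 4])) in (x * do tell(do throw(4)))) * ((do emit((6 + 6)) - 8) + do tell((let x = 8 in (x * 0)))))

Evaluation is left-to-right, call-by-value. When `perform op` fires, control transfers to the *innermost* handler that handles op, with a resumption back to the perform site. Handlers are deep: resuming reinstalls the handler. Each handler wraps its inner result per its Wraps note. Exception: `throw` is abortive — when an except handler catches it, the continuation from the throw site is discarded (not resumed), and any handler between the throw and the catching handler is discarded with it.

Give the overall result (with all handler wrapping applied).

Answer: [([27], ()), ([27], ()), ([27], ())]

Working:
choose[0, 5, 4] @ H4
  branch[0] choose=0:
    throw(4) @ H0 caught ⇒ 27
    H1 returns [27]
    H2 returns [27]
    H3 returns ([27], ())
    H4 returns [([27], ())]
  branch[1] choose=5:
    throw(4) @ H0 caught ⇒ 27
    H1 returns [27]
    H2 returns [27]
    H3 returns ([27], ())
    H4 returns [([27], ())]
  branch[2] choose=4:
    throw(4) @ H0 caught ⇒ 27
    H1 returns [27]
    H2 returns [27]
    H3 returns ([27], ())
    H4 returns [([27], ())]
= [([27], ()), ([27], ()), ([27], ())]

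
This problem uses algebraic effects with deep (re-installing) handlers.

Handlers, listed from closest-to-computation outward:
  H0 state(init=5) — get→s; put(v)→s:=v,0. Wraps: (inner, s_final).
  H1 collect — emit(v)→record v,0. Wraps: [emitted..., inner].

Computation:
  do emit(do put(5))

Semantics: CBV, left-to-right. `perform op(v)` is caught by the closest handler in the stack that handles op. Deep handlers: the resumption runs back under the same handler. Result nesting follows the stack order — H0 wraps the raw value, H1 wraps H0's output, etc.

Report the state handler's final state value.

Evaluation trace:
put(5) @ H0 ⇒ s:=5
emit(0) @ H1 ⇒ out+=0
H0 returns (0, 5)
H1 returns [0, (0, 5)]
= [0, (0, 5)]

Answer: 5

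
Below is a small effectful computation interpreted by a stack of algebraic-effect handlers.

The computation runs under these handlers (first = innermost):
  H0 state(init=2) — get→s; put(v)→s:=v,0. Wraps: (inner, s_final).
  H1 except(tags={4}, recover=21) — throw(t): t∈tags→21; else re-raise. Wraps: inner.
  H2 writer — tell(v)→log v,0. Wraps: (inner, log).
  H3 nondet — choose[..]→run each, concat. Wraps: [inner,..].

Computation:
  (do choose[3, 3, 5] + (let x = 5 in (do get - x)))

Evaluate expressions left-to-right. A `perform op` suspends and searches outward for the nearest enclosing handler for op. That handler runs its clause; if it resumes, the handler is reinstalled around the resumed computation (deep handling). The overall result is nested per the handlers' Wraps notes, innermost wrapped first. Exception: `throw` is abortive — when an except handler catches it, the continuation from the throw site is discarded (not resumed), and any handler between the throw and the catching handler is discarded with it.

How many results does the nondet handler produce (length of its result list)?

Answer: 3

Step-by-step:
choose[3, 3, 5] @ H3
  branch[0] choose=3:
    get @ H0 ⇒ 2
    H0 returns (0, 2)
    H1 returns (0, 2)
    H2 returns ((0, 2), ())
    H3 returns [((0, 2), ())]
  branch[1] choose=3:
    get @ H0 ⇒ 2
    H0 returns (0, 2)
    H1 returns (0, 2)
    H2 returns ((0, 2), ())
    H3 returns [((0, 2), ())]
  branch[2] choose=5:
    get @ H0 ⇒ 2
    H0 returns (2, 2)
    H1 returns (2, 2)
    H2 returns ((2, 2), ())
    H3 returns [((2, 2), ())]
= [((0, 2), ()), ((0, 2), ()), ((2, 2), ())]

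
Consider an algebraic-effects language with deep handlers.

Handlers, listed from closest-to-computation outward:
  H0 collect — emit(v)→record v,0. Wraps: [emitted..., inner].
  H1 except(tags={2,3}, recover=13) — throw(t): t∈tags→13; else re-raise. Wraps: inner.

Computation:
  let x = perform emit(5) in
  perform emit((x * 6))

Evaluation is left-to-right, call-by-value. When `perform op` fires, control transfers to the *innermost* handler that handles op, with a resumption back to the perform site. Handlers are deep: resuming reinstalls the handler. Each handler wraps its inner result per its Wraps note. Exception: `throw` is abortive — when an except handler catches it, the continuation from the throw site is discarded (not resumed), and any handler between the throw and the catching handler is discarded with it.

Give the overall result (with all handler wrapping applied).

Answer: [5, 0, 0]

Step-by-step:
emit(5) @ H0 ⇒ out+=5
emit(0) @ H0 ⇒ out+=0
H0 returns [5, 0, 0]
H1 returns [5, 0, 0]
= [5, 0, 0]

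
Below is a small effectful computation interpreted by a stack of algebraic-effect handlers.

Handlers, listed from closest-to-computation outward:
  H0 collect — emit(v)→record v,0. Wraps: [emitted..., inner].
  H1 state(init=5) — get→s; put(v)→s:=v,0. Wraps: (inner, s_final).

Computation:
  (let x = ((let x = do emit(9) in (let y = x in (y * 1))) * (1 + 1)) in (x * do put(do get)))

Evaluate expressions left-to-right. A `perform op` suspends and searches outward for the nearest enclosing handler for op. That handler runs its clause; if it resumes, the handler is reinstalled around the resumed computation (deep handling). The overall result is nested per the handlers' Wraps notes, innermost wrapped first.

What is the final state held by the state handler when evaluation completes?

Answer: 5

Evaluation trace:
emit(9) @ H0 ⇒ out+=9
get @ H1 ⇒ 5
put(5) @ H1 ⇒ s:=5
H0 returns [9, 0]
H1 returns ([9, 0], 5)
= ([9, 0], 5)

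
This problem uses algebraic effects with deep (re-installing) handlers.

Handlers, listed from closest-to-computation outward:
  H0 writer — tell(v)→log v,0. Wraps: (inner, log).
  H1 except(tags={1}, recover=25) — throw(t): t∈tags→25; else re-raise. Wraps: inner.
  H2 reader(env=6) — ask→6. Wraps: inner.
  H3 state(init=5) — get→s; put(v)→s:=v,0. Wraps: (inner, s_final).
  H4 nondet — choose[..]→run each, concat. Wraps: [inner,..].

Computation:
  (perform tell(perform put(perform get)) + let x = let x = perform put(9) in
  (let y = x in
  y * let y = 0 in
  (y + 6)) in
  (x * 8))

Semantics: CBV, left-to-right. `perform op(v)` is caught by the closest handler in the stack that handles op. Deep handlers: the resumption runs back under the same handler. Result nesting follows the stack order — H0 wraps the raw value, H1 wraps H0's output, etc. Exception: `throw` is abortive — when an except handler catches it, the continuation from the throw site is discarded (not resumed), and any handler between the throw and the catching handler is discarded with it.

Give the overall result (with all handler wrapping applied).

Evaluation trace:
get @ H3 ⇒ 5
put(5) @ H3 ⇒ s:=5
tell(0) @ H0 ⇒ log+=0
put(9) @ H3 ⇒ s:=9
H0 returns (0, (0))
H1 returns (0, (0))
H2 returns (0, (0))
H3 returns ((0, (0)), 9)
H4 returns [((0, (0)), 9)]
= [((0, (0)), 9)]

Answer: [((0, (0)), 9)]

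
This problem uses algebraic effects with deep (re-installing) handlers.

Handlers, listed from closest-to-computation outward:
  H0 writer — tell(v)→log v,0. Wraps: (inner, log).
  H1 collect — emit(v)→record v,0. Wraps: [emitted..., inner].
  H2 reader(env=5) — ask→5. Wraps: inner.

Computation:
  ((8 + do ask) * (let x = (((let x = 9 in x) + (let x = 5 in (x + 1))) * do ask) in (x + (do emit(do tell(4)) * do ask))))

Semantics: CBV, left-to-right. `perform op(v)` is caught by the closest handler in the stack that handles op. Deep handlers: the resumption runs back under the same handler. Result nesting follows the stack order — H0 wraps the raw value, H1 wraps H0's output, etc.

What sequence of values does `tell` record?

Answer: (4)

Evaluation trace:
ask @ H2 ⇒ 5
ask @ H2 ⇒ 5
tell(4) @ H0 ⇒ log+=4
emit(0) @ H1 ⇒ out+=0
ask @ H2 ⇒ 5
H0 returns (975, (4))
H1 returns [0, (975, (4))]
H2 returns [0, (975, (4))]
= [0, (975, (4))]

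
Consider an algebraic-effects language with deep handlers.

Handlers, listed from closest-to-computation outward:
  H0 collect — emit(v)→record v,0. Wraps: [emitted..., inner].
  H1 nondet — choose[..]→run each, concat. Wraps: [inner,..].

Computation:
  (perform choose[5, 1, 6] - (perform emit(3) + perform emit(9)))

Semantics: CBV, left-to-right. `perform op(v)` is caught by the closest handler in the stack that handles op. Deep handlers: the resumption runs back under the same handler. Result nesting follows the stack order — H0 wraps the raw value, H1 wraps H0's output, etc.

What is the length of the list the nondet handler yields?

Step-by-step:
choose[5, 1, 6] @ H1
  branch[0] choose=5:
    emit(3) @ H0 ⇒ out+=3
    emit(9) @ H0 ⇒ out+=9
    H0 returns [3, 9, 5]
    H1 returns [[3, 9, 5]]
  branch[1] choose=1:
    emit(3) @ H0 ⇒ out+=3
    emit(9) @ H0 ⇒ out+=9
    H0 returns [3, 9, 1]
    H1 returns [[3, 9, 1]]
  branch[2] choose=6:
    emit(3) @ H0 ⇒ out+=3
    emit(9) @ H0 ⇒ out+=9
    H0 returns [3, 9, 6]
    H1 returns [[3, 9, 6]]
= [[3, 9, 5], [3, 9, 1], [3, 9, 6]]

Answer: 3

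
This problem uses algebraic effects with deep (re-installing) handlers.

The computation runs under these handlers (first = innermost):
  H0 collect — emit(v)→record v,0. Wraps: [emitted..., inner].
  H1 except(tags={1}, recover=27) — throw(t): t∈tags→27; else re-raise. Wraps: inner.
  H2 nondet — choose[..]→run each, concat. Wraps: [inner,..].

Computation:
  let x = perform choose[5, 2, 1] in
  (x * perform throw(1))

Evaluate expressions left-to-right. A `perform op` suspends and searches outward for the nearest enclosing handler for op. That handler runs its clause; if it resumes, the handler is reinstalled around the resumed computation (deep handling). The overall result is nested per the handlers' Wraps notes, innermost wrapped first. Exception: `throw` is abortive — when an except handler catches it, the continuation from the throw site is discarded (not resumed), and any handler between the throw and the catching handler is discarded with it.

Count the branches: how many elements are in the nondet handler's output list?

Answer: 3

Evaluation trace:
choose[5, 2, 1] @ H2
  branch[0] choose=5:
    throw(1) @ H1 caught ⇒ 27
    H2 returns [27]
  branch[1] choose=2:
    throw(1) @ H1 caught ⇒ 27
    H2 returns [27]
  branch[2] choose=1:
    throw(1) @ H1 caught ⇒ 27
    H2 returns [27]
= [27, 27, 27]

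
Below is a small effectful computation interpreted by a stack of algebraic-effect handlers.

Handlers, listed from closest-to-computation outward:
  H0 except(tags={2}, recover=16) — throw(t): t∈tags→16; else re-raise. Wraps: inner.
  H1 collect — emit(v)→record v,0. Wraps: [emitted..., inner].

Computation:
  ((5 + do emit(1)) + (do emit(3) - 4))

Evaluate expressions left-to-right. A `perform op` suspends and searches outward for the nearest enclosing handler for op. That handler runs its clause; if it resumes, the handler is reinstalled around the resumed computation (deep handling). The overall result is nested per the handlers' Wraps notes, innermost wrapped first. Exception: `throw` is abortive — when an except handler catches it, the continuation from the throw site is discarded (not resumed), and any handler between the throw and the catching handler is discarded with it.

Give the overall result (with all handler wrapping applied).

Working:
emit(1) @ H1 ⇒ out+=1
emit(3) @ H1 ⇒ out+=3
H0 returns 1
H1 returns [1, 3, 1]
= [1, 3, 1]

Answer: [1, 3, 1]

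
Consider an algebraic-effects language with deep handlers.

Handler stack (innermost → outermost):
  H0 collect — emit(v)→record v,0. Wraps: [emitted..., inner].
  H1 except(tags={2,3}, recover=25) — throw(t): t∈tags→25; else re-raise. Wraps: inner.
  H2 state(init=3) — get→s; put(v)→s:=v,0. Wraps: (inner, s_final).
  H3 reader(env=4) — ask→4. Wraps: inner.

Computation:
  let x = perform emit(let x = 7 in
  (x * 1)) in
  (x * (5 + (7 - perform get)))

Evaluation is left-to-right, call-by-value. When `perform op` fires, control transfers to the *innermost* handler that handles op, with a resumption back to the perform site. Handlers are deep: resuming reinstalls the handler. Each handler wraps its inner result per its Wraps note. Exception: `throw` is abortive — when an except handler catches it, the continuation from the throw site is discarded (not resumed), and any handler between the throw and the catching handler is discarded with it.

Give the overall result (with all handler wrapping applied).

Answer: ([7, 0], 3)

Step-by-step:
emit(7) @ H0 ⇒ out+=7
get @ H2 ⇒ 3
H0 returns [7, 0]
H1 returns [7, 0]
H2 returns ([7, 0], 3)
H3 returns ([7, 0], 3)
= ([7, 0], 3)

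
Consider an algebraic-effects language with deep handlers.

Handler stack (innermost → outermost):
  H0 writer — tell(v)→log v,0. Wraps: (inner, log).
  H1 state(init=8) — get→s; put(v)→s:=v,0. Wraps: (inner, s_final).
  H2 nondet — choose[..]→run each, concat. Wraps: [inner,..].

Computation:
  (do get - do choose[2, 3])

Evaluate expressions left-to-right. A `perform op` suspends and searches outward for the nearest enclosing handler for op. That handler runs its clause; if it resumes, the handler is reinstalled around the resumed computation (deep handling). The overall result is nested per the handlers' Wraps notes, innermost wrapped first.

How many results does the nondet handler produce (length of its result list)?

Answer: 2

Step-by-step:
get @ H1 ⇒ 8
choose[2, 3] @ H2
  branch[0] choose=2:
    H0 returns (6, ())
    H1 returns ((6, ()), 8)
    H2 returns [((6, ()), 8)]
  branch[1] choose=3:
    H0 returns (5, ())
    H1 returns ((5, ()), 8)
    H2 returns [((5, ()), 8)]
= [((6, ()), 8), ((5, ()), 8)]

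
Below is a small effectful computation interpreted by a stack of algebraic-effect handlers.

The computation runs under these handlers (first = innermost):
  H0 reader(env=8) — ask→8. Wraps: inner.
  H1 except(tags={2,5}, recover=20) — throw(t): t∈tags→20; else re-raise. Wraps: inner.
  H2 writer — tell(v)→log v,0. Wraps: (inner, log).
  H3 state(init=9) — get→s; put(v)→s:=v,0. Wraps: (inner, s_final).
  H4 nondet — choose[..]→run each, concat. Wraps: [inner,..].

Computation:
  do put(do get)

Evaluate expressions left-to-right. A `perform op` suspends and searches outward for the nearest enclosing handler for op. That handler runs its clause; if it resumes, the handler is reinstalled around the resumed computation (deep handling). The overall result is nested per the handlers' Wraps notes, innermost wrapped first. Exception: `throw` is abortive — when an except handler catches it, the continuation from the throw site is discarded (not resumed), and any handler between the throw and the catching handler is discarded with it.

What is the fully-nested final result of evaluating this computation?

Evaluation trace:
get @ H3 ⇒ 9
put(9) @ H3 ⇒ s:=9
H0 returns 0
H1 returns 0
H2 returns (0, ())
H3 returns ((0, ()), 9)
H4 returns [((0, ()), 9)]
= [((0, ()), 9)]

Answer: [((0, ()), 9)]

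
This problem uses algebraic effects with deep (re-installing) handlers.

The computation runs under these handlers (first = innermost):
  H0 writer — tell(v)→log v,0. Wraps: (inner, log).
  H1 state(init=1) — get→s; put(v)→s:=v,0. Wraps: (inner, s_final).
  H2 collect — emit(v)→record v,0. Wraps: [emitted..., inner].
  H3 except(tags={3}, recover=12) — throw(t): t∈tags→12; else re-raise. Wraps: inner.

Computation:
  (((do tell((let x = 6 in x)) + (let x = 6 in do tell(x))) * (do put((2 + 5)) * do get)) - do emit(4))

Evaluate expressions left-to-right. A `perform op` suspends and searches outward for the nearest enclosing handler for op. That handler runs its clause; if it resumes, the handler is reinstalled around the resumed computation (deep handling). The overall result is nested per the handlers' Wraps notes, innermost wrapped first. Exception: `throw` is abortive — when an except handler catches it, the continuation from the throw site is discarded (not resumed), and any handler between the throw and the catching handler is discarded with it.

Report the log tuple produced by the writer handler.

Answer: (6, 6)

Step-by-step:
tell(6) @ H0 ⇒ log+=6
tell(6) @ H0 ⇒ log+=6
put(7) @ H1 ⇒ s:=7
get @ H1 ⇒ 7
emit(4) @ H2 ⇒ out+=4
H0 returns (0, (6, 6))
H1 returns ((0, (6, 6)), 7)
H2 returns [4, ((0, (6, 6)), 7)]
H3 returns [4, ((0, (6, 6)), 7)]
= [4, ((0, (6, 6)), 7)]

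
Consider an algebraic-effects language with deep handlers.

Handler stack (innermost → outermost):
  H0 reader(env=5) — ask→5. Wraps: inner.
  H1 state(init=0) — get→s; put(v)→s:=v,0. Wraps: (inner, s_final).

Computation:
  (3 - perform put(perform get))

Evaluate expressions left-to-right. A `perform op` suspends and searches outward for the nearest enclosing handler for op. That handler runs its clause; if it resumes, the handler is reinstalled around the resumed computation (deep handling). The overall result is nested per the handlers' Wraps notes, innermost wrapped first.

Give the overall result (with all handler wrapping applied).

Answer: (3, 0)

Evaluation trace:
get @ H1 ⇒ 0
put(0) @ H1 ⇒ s:=0
H0 returns 3
H1 returns (3, 0)
= (3, 0)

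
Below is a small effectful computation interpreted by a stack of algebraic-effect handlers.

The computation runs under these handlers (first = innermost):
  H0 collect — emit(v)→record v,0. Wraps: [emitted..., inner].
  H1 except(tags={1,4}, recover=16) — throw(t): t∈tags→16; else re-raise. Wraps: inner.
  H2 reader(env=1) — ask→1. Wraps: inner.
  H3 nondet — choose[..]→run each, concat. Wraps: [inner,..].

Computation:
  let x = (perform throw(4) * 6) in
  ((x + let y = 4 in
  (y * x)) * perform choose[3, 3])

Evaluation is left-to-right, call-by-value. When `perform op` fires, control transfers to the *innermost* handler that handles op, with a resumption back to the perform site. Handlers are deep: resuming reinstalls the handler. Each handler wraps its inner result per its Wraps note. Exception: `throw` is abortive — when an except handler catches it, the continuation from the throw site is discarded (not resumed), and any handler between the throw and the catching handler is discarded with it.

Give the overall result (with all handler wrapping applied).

Answer: [16]

Working:
throw(4) @ H1 caught ⇒ 16
H2 returns 16
H3 returns [16]
= [16]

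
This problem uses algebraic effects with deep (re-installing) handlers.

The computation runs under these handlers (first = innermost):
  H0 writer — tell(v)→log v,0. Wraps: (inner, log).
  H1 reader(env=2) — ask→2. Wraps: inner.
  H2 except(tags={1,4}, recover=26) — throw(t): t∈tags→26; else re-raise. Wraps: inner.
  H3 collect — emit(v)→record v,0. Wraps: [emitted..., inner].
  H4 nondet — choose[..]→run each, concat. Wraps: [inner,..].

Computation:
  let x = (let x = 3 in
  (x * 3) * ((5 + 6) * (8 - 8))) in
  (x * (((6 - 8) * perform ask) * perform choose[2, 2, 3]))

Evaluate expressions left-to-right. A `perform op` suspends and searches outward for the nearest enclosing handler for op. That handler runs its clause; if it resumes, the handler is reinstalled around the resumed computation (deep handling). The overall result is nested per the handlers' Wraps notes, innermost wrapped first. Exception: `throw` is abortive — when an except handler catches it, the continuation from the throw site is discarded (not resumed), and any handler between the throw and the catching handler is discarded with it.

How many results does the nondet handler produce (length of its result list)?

Answer: 3

Evaluation trace:
ask @ H1 ⇒ 2
choose[2, 2, 3] @ H4
  branch[0] choose=2:
    H0 returns (0, ())
    H1 returns (0, ())
    H2 returns (0, ())
    H3 returns [(0, ())]
    H4 returns [[(0, ())]]
  branch[1] choose=2:
    H0 returns (0, ())
    H1 returns (0, ())
    H2 returns (0, ())
    H3 returns [(0, ())]
    H4 returns [[(0, ())]]
  branch[2] choose=3:
    H0 returns (0, ())
    H1 returns (0, ())
    H2 returns (0, ())
    H3 returns [(0, ())]
    H4 returns [[(0, ())]]
= [[(0, ())], [(0, ())], [(0, ())]]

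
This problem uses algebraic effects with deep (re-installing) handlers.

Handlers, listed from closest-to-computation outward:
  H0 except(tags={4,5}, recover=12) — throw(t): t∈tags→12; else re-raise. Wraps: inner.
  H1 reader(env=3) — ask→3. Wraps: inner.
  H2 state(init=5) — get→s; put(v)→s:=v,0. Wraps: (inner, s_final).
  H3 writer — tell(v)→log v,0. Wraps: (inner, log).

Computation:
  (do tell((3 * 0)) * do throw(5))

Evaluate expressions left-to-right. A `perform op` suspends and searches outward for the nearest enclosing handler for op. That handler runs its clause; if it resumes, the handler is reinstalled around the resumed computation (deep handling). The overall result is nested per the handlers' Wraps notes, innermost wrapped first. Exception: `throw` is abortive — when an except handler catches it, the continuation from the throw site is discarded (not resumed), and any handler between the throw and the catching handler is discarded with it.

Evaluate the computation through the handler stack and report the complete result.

Answer: ((12, 5), (0))

Evaluation trace:
tell(0) @ H3 ⇒ log+=0
throw(5) @ H0 caught ⇒ 12
H1 returns 12
H2 returns (12, 5)
H3 returns ((12, 5), (0))
= ((12, 5), (0))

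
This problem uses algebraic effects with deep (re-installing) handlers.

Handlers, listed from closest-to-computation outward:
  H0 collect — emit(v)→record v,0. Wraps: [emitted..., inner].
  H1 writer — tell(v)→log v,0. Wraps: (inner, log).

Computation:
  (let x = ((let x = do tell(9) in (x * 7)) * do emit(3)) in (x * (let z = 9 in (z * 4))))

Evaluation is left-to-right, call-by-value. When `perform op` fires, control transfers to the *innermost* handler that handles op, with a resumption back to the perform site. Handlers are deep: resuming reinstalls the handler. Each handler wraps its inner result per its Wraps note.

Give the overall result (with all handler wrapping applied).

Answer: ([3, 0], (9))

Evaluation trace:
tell(9) @ H1 ⇒ log+=9
emit(3) @ H0 ⇒ out+=3
H0 returns [3, 0]
H1 returns ([3, 0], (9))
= ([3, 0], (9))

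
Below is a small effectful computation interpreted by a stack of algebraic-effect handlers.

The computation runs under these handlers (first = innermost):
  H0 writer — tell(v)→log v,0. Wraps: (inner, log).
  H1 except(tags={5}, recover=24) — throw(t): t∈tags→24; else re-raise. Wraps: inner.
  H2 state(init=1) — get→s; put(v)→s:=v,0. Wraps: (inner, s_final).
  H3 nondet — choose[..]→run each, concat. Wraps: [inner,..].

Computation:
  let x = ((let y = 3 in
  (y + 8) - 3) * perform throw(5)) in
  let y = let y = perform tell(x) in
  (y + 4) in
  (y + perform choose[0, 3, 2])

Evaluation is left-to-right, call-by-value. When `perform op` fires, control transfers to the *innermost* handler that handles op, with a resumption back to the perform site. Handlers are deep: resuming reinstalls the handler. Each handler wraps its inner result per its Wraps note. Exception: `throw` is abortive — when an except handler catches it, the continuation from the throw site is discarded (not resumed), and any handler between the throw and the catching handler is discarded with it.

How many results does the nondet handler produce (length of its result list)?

Working:
throw(5) @ H1 caught ⇒ 24
H2 returns (24, 1)
H3 returns [(24, 1)]
= [(24, 1)]

Answer: 1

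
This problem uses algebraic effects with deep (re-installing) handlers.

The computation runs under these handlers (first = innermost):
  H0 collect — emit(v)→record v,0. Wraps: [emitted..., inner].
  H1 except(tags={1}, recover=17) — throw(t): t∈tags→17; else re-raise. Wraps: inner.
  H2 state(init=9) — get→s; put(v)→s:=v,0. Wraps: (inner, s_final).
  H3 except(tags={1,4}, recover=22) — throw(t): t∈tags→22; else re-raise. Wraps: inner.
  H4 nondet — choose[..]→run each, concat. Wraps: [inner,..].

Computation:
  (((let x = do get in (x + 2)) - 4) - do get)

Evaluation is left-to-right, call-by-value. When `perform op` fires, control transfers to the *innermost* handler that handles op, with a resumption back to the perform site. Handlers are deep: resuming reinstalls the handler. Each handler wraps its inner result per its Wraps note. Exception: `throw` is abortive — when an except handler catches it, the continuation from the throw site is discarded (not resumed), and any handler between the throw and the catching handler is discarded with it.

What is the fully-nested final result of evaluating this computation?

Evaluation trace:
get @ H2 ⇒ 9
get @ H2 ⇒ 9
H0 returns [-2]
H1 returns [-2]
H2 returns ([-2], 9)
H3 returns ([-2], 9)
H4 returns [([-2], 9)]
= [([-2], 9)]

Answer: [([-2], 9)]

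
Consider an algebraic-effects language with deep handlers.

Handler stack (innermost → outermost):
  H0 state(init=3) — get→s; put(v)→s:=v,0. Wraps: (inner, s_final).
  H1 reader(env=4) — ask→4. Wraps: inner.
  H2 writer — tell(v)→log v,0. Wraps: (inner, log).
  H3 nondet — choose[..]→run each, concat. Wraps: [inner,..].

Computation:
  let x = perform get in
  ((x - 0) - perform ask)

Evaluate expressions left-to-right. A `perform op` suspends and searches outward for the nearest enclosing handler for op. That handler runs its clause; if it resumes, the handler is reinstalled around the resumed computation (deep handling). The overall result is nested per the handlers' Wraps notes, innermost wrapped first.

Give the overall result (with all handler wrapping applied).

Answer: [((-1, 3), ())]

Working:
get @ H0 ⇒ 3
ask @ H1 ⇒ 4
H0 returns (-1, 3)
H1 returns (-1, 3)
H2 returns ((-1, 3), ())
H3 returns [((-1, 3), ())]
= [((-1, 3), ())]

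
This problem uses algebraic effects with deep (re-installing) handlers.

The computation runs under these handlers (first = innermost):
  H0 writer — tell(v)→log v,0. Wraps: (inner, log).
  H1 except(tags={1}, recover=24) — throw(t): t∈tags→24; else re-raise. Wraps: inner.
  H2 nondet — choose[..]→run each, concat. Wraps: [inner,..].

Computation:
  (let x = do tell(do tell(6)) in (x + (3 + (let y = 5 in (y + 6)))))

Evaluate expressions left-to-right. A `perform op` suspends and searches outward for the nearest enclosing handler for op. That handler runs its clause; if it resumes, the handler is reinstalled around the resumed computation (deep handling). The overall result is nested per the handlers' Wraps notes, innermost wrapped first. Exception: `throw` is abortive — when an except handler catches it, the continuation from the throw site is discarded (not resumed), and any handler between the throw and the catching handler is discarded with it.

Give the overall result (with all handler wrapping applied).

Answer: [(14, (6, 0))]

Evaluation trace:
tell(6) @ H0 ⇒ log+=6
tell(0) @ H0 ⇒ log+=0
H0 returns (14, (6, 0))
H1 returns (14, (6, 0))
H2 returns [(14, (6, 0))]
= [(14, (6, 0))]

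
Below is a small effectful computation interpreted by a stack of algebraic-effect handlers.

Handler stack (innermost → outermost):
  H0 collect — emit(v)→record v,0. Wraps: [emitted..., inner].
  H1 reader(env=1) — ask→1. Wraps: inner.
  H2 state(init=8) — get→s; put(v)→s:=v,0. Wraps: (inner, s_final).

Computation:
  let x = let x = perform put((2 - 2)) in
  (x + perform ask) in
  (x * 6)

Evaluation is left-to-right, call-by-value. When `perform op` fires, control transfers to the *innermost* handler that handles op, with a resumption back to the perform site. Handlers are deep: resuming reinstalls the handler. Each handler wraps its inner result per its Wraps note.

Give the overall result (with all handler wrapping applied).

Evaluation trace:
put(0) @ H2 ⇒ s:=0
ask @ H1 ⇒ 1
H0 returns [6]
H1 returns [6]
H2 returns ([6], 0)
= ([6], 0)

Answer: ([6], 0)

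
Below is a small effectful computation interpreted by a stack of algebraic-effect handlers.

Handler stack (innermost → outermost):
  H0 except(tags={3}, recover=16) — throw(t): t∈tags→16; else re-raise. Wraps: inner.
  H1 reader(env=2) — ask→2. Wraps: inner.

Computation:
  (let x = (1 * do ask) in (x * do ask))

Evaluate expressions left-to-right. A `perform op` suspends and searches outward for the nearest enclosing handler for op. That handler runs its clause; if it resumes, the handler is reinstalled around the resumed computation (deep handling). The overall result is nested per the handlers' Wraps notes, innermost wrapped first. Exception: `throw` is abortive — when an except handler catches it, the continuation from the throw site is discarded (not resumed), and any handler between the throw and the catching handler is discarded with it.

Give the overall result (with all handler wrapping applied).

Step-by-step:
ask @ H1 ⇒ 2
ask @ H1 ⇒ 2
H0 returns 4
H1 returns 4
= 4

Answer: 4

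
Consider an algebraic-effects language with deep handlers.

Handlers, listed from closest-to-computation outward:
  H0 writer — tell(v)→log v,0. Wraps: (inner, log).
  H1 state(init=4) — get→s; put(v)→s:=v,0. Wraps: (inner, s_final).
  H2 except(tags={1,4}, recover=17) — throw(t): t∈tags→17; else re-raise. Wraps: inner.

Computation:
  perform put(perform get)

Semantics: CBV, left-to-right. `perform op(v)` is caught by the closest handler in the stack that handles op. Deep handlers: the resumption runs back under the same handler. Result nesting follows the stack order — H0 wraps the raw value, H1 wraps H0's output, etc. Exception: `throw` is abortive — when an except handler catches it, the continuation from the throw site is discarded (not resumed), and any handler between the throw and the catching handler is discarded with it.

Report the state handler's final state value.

Answer: 4

Step-by-step:
get @ H1 ⇒ 4
put(4) @ H1 ⇒ s:=4
H0 returns (0, ())
H1 returns ((0, ()), 4)
H2 returns ((0, ()), 4)
= ((0, ()), 4)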